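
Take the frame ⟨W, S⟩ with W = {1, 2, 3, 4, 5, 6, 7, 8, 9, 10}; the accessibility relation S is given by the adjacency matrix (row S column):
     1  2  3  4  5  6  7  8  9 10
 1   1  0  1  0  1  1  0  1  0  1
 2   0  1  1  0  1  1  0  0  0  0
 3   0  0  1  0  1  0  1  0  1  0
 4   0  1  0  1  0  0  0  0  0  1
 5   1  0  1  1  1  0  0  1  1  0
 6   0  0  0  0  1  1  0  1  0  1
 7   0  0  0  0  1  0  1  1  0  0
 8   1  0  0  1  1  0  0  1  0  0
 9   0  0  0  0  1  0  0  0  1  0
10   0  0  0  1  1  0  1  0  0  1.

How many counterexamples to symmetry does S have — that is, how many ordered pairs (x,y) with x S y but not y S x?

18

Enumerating: (1,10), (1,3), (1,6), (10,5), (10,7), (2,3), (2,5), (2,6), (3,7), (3,9), (4,2), (5,4), (6,10), (6,5), (6,8), (7,5), (7,8), (8,4).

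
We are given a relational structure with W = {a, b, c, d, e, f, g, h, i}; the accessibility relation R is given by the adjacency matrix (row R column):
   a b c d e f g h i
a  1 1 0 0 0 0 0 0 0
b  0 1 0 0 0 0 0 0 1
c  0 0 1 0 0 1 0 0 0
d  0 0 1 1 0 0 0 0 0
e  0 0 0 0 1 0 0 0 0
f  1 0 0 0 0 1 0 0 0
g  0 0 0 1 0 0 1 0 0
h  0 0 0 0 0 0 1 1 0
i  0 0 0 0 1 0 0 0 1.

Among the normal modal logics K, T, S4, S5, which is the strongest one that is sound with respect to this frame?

Reflexive (axiom T): yes — every world is R-related to itself.
Transitive (axiom 4): no — a R b and b R i, but not a R i.
Euclidean (axiom 5): no — a R b and a R a, but not b R a.
So F validates K, T; S4 would additionally require R to be transitive. The strongest is T.

T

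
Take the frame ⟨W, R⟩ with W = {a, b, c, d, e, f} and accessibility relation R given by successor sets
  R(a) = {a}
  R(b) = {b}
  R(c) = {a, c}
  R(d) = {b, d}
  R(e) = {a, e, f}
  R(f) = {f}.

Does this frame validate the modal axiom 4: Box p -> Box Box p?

Yes

The schema 4 characterises exactly the transitive frames.
Transitive: yes — every two-step R-path is closed by a direct edge.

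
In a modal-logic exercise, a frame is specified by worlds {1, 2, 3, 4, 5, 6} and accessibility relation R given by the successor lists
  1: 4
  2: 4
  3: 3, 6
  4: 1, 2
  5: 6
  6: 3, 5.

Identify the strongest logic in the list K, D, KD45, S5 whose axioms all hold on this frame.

D

Serial (axiom D): yes — every world has a successor (e.g. 1 R 4).
Euclidean (axiom 5): no — 4 R 1 and 4 R 2, but not 1 R 2.
Transitive (axiom 4): no — 1 R 4 and 4 R 2, but not 1 R 2.
Reflexive (axiom T): no — 1 is not related to itself.
So F validates K, D; KD45 would additionally require R to be Euclidean and transitive. The strongest is D.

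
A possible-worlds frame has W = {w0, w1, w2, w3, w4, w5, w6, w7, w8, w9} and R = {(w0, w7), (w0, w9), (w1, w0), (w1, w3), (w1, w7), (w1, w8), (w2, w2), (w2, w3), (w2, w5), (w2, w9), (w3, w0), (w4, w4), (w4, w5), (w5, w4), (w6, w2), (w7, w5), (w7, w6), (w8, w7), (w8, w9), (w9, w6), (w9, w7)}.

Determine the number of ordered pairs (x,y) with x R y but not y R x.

Enumerating: (w0,w7), (w0,w9), (w1,w0), (w1,w3), (w1,w7), (w1,w8), (w2,w3), (w2,w5), (w2,w9), (w3,w0), (w6,w2), (w7,w5), (w7,w6), (w8,w7), (w8,w9), (w9,w6), (w9,w7).

17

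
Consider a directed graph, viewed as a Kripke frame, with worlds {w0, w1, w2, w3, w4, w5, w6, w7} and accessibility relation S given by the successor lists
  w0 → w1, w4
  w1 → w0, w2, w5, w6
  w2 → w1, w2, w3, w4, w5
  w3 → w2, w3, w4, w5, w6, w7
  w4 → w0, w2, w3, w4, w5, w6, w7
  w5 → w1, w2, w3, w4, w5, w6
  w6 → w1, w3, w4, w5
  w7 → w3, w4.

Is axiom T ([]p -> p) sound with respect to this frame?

No

Axiom T corresponds to the accessibility relation being reflexive.
Reflexive: no — w0 is not related to itself.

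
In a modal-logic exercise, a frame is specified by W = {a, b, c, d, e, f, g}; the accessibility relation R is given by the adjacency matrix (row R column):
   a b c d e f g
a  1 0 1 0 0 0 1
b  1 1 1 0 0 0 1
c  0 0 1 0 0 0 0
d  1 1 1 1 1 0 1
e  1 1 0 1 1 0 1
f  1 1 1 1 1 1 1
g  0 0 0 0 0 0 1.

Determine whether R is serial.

Serial: yes — every world has a successor (e.g. a R a).

Yes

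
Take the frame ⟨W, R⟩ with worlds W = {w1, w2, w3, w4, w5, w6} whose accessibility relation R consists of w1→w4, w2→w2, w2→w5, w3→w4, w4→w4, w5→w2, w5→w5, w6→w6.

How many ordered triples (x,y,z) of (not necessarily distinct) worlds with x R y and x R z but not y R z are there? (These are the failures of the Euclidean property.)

R is Euclidean; there are no such tuples.

0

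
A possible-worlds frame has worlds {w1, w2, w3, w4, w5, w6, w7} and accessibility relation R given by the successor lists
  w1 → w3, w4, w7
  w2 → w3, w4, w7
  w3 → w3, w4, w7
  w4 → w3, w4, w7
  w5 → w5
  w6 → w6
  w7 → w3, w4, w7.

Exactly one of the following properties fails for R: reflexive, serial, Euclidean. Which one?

reflexive

Reflexive: no — w1 is not related to itself.
Serial: yes — every world has a successor (e.g. w1 R w3).
Euclidean: yes — any two successors of a common world are R-related.
Only reflexive fails.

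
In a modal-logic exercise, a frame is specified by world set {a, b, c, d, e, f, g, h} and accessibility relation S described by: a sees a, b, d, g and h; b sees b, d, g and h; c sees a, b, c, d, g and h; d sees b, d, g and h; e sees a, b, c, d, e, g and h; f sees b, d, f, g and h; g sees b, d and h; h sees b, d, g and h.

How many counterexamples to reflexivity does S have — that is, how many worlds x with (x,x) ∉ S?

1

Enumerating: g.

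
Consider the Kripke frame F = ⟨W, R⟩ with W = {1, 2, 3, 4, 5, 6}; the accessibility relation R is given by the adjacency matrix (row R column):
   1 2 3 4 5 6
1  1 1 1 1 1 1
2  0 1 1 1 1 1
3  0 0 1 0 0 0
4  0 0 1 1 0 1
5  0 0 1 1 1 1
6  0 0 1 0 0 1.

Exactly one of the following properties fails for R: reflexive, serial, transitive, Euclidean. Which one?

Reflexive: yes — every world is R-related to itself.
Serial: yes — every world has a successor (e.g. 1 R 1).
Transitive: yes — every two-step R-path is closed by a direct edge.
Euclidean: no — 1 R 3 and 1 R 2, but not 3 R 2.
Only Euclidean fails.

Euclidean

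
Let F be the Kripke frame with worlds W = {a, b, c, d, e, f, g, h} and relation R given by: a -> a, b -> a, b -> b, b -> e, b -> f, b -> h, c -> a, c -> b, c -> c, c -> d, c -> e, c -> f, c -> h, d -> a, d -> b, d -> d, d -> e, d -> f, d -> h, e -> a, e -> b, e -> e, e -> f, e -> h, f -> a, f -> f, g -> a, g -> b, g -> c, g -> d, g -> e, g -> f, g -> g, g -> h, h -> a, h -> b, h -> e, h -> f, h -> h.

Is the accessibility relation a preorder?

Yes

Reflexive: yes — every world is R-related to itself.
Transitive: yes — every two-step R-path is closed by a direct edge.
So R is a preorder.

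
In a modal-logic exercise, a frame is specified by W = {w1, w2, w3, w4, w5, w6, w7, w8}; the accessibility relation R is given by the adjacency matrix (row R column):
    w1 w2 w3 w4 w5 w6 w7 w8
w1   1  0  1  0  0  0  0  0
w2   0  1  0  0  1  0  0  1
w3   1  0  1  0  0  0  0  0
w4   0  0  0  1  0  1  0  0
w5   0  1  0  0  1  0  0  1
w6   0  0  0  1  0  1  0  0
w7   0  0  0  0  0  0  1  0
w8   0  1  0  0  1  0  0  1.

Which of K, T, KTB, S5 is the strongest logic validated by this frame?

S5

Reflexive (axiom T): yes — every world is R-related to itself.
Symmetric (axiom B): yes — every pair in R has its reverse in R.
Euclidean (axiom 5): yes — any two successors of a common world are R-related.
So F validates K, T, KTB, S5. The strongest is S5.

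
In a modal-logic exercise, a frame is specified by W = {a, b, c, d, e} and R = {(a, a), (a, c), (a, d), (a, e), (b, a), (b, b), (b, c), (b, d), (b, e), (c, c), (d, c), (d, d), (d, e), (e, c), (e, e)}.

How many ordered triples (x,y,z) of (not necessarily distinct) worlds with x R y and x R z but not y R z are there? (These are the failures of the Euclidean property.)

Enumerating: (a,c,a), (a,c,d), (a,c,e), (a,d,a), (a,e,a), (a,e,d), (b,a,b), (b,c,a), (b,c,b), (b,c,d), (b,c,e), (b,d,a), … and 8 more.
Total: 20.

20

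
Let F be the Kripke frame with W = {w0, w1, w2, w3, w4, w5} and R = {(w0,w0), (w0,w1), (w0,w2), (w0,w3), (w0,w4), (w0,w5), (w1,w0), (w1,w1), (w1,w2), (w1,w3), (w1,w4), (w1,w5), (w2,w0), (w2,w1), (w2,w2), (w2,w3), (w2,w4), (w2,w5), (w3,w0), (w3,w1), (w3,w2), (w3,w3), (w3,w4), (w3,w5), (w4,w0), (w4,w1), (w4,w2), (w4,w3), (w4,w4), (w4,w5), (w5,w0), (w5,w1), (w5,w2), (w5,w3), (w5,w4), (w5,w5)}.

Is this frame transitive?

Yes

Transitive: yes — every two-step R-path is closed by a direct edge.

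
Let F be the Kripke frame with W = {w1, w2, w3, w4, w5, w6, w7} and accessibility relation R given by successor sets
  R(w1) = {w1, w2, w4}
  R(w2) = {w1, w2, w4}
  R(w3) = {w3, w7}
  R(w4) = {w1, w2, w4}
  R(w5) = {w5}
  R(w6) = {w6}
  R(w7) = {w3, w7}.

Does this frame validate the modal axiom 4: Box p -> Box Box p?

Yes

Axiom 4 corresponds to the accessibility relation being transitive.
Transitive: yes — every two-step R-path is closed by a direct edge.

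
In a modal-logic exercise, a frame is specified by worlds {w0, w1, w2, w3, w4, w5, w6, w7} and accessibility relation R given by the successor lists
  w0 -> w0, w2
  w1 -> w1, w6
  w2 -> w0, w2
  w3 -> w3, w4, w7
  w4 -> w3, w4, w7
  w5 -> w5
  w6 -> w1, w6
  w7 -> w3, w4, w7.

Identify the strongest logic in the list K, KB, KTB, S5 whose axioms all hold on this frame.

S5

Symmetric (axiom B): yes — every pair in R has its reverse in R.
Reflexive (axiom T): yes — every world is R-related to itself.
Euclidean (axiom 5): yes — any two successors of a common world are R-related.
So F validates K, KB, KTB, S5. The strongest is S5.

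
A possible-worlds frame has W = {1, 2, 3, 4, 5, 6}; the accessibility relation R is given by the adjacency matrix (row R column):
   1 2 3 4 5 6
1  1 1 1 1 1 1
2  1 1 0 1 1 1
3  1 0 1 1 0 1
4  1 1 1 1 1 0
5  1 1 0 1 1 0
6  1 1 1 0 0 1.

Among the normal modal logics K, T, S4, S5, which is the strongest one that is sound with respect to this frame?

Reflexive (axiom T): yes — every world is R-related to itself.
Transitive (axiom 4): no — 2 R 1 and 1 R 3, but not 2 R 3.
Euclidean (axiom 5): no — 1 R 2 and 1 R 3, but not 2 R 3.
So F validates K, T; S4 would additionally require R to be transitive. The strongest is T.

T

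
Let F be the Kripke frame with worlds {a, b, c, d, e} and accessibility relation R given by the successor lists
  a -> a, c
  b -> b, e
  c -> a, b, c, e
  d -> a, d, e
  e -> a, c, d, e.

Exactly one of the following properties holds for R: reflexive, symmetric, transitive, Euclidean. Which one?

reflexive

Reflexive: yes — every world is R-related to itself.
Symmetric: no — b R e but not e R b.
Transitive: no — a R c and c R b, but not a R b.
Euclidean: no — c R a and c R b, but not a R b.
Only reflexive holds.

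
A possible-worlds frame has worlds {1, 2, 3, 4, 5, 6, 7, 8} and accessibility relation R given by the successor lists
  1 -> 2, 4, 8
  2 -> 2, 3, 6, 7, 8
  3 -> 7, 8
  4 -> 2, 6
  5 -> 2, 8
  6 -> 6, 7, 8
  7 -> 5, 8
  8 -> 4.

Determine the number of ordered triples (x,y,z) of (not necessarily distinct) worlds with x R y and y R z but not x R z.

23

Enumerating: (1,2,3), (1,2,6), (1,2,7), (1,4,6), (2,7,5), (2,8,4), (3,7,5), (3,8,4), (4,2,3), (4,2,7), (4,2,8), (4,6,7), … and 11 more.
Total: 23.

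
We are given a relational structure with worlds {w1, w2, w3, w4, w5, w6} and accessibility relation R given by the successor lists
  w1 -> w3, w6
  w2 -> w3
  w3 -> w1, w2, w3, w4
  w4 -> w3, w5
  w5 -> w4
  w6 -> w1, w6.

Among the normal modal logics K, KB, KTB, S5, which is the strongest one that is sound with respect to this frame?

Symmetric (axiom B): yes — every pair in R has its reverse in R.
Reflexive (axiom T): no — w1 is not related to itself.
Euclidean (axiom 5): no — w1 R w3 and w1 R w6, but not w3 R w6.
So F validates K, KB; KTB would additionally require R to be reflexive. The strongest is KB.

KB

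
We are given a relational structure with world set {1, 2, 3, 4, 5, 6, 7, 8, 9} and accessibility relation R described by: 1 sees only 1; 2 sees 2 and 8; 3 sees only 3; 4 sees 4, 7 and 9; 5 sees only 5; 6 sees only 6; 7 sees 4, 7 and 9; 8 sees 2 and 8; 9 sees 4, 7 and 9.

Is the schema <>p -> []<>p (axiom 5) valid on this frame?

Yes

Axiom 5 corresponds to the accessibility relation being Euclidean.
Euclidean: yes — any two successors of a common world are R-related.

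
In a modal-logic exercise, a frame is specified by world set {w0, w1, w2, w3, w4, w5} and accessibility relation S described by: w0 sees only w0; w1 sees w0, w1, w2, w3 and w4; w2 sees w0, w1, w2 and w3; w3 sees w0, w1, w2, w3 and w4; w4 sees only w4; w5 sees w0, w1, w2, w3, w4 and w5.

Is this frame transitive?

No

Transitive: no — w2 S w1 and w1 S w4, but not w2 S w4.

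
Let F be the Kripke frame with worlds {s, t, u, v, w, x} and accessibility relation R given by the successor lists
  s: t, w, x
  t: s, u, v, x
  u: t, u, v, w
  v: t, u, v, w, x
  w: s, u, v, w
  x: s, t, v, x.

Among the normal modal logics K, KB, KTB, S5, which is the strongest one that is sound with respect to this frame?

Symmetric (axiom B): yes — every pair in R has its reverse in R.
Reflexive (axiom T): no — s is not related to itself.
Euclidean (axiom 5): no — s R t and s R w, but not t R w.
So F validates K, KB; KTB would additionally require R to be reflexive. The strongest is KB.

KB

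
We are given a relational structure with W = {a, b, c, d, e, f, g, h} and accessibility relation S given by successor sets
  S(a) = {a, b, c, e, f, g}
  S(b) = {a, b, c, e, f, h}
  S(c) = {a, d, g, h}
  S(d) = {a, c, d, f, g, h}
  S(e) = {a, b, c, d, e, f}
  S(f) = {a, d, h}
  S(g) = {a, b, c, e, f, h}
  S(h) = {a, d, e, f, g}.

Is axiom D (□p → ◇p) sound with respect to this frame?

Yes

By correspondence theory, D is valid on a frame iff S is serial.
Serial: yes — every world has a successor (e.g. a S a).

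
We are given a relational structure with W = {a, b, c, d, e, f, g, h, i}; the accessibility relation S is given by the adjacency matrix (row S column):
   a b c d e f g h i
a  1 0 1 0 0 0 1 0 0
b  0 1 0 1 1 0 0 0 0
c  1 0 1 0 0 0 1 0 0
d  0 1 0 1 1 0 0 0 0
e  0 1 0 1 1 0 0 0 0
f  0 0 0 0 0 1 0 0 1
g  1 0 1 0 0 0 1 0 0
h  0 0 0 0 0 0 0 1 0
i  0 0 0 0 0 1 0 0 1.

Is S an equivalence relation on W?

Reflexive: yes — every world is S-related to itself.
Symmetric: yes — every pair in S has its reverse in S.
Transitive: yes — every two-step S-path is closed by a direct edge.
So S is an equivalence relation.

Yes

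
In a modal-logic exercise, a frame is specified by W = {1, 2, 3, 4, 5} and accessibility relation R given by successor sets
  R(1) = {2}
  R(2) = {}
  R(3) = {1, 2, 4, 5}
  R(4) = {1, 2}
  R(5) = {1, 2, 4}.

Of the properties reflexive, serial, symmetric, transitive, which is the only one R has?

Reflexive: no — 1 is not related to itself.
Serial: no — 2 has no R-successor.
Symmetric: no — 1 R 2 but not 2 R 1.
Transitive: yes — every two-step R-path is closed by a direct edge.
Only transitive holds.

transitive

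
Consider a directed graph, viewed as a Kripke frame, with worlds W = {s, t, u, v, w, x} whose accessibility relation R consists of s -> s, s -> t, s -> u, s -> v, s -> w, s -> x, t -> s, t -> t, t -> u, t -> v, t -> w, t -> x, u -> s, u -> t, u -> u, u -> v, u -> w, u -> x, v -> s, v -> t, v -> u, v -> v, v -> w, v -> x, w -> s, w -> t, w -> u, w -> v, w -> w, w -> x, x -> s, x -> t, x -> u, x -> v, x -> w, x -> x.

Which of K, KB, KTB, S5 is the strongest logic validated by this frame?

S5

Symmetric (axiom B): yes — every pair in R has its reverse in R.
Reflexive (axiom T): yes — every world is R-related to itself.
Euclidean (axiom 5): yes — any two successors of a common world are R-related.
So F validates K, KB, KTB, S5. The strongest is S5.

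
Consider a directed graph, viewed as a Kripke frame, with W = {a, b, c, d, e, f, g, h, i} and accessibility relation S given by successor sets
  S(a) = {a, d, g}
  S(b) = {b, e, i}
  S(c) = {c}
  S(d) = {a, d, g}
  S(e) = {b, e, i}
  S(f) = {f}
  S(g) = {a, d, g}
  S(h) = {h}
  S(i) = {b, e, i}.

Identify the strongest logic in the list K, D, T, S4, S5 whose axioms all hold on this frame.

S5

Serial (axiom D): yes — every world has a successor (e.g. a S a).
Reflexive (axiom T): yes — every world is S-related to itself.
Transitive (axiom 4): yes — every two-step S-path is closed by a direct edge.
Euclidean (axiom 5): yes — any two successors of a common world are S-related.
So F validates K, D, T, S4, S5. The strongest is S5.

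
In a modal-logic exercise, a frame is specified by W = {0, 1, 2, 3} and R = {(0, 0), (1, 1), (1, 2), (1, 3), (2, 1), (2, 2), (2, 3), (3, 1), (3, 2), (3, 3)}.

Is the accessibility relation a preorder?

Yes

Reflexive: yes — every world is R-related to itself.
Transitive: yes — every two-step R-path is closed by a direct edge.
So R is a preorder.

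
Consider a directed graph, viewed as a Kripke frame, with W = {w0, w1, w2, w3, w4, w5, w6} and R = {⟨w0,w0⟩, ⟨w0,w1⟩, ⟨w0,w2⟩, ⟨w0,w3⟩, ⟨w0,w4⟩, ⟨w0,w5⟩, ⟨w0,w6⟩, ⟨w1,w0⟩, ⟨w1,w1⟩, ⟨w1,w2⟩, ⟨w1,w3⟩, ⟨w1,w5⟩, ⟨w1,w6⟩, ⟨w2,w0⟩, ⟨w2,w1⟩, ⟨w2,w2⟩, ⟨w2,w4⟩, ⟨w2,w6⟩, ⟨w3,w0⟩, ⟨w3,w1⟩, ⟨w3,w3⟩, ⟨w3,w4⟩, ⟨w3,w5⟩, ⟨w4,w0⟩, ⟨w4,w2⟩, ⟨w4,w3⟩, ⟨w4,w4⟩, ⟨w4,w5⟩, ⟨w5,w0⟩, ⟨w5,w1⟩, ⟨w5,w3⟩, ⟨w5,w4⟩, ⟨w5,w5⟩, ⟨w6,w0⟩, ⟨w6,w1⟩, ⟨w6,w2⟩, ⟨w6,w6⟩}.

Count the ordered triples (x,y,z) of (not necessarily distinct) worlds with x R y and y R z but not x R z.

Enumerating: (w1,w0,w4), (w1,w2,w4), (w1,w3,w4), (w1,w5,w4), (w2,w0,w3), (w2,w0,w5), (w2,w1,w3), (w2,w1,w5), (w2,w4,w3), (w2,w4,w5), (w3,w0,w2), (w3,w0,w6), … and 20 more.
Total: 32.

32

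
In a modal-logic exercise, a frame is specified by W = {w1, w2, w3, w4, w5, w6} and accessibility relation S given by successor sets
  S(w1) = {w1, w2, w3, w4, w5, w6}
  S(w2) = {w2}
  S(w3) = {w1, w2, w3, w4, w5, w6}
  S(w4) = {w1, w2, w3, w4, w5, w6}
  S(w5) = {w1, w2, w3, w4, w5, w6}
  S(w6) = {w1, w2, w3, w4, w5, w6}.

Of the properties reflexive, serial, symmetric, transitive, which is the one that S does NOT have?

Reflexive: yes — every world is S-related to itself.
Serial: yes — every world has a successor (e.g. w1 S w1).
Symmetric: no — w1 S w2 but not w2 S w1.
Transitive: yes — every two-step S-path is closed by a direct edge.
Only symmetric fails.

symmetric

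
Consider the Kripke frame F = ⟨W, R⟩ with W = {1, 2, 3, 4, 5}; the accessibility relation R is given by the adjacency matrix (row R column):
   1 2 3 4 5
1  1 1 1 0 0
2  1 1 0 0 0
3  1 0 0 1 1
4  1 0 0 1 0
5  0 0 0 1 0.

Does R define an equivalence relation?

No

Reflexive: no — 3 is not related to itself.
Symmetric: no — 3 R 4 but not 4 R 3.
Transitive: no — 1 R 3 and 3 R 4, but not 1 R 4.
So R is not an equivalence relation.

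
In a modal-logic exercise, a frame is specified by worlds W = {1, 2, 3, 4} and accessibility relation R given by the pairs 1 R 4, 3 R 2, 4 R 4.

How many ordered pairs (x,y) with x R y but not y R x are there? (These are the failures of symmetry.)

2

Enumerating: (1,4), (3,2).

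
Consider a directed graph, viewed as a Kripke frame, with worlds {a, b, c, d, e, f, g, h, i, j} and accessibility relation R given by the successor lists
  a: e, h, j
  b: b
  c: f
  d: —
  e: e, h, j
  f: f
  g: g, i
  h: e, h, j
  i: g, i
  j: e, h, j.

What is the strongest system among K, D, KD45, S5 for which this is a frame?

K

Serial (axiom D): no — d has no R-successor.
Euclidean (axiom 5): yes — any two successors of a common world are R-related.
Transitive (axiom 4): yes — every two-step R-path is closed by a direct edge.
Reflexive (axiom T): no — a is not related to itself.
So F validates K; D would additionally require R to be serial. The strongest is K.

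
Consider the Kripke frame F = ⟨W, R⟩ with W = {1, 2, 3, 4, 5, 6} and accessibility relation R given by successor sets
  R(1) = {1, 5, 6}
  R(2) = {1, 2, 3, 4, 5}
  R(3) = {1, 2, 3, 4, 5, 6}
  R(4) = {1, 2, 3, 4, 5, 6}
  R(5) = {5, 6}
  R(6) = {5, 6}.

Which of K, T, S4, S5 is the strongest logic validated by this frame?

Reflexive (axiom T): yes — every world is R-related to itself.
Transitive (axiom 4): no — 2 R 1 and 1 R 6, but not 2 R 6.
Euclidean (axiom 5): no — 2 R 1 and 2 R 3, but not 1 R 3.
So F validates K, T; S4 would additionally require R to be transitive. The strongest is T.

T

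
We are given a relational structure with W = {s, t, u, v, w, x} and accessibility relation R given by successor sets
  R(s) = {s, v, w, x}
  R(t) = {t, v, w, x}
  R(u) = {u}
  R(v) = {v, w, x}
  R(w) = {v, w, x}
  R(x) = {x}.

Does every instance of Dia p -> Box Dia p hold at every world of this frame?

Axiom 5 corresponds to the accessibility relation being Euclidean.
Euclidean: no — s R x and s R v, but not x R v.

No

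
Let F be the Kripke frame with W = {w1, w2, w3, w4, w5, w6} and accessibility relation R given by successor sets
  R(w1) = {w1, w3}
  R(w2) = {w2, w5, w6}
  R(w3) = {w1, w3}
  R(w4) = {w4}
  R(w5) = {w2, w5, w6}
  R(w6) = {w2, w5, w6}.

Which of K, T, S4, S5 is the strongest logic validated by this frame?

S5

Reflexive (axiom T): yes — every world is R-related to itself.
Transitive (axiom 4): yes — every two-step R-path is closed by a direct edge.
Euclidean (axiom 5): yes — any two successors of a common world are R-related.
So F validates K, T, S4, S5. The strongest is S5.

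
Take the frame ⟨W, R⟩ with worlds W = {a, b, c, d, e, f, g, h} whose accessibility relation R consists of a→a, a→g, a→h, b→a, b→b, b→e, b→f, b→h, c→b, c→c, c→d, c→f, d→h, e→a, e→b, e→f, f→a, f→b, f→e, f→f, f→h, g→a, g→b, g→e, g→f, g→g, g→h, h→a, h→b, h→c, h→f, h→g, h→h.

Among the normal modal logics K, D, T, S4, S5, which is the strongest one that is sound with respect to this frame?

D

Serial (axiom D): yes — every world has a successor (e.g. a R a).
Reflexive (axiom T): no — d is not related to itself.
Transitive (axiom 4): no — a R g and g R b, but not a R b.
Euclidean (axiom 5): no — b R a and b R e, but not a R e.
So F validates K, D; T would additionally require R to be reflexive. The strongest is D.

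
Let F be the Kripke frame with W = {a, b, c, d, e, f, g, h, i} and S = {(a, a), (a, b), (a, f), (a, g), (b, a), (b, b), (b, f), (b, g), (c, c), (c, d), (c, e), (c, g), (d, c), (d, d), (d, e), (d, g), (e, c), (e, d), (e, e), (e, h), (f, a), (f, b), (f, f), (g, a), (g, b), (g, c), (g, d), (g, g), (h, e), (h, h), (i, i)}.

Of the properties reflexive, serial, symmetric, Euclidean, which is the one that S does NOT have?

Reflexive: yes — every world is S-related to itself.
Serial: yes — every world has a successor (e.g. a S a).
Symmetric: yes — every pair in S has its reverse in S.
Euclidean: no — a S f and a S g, but not f S g.
Only Euclidean fails.

Euclidean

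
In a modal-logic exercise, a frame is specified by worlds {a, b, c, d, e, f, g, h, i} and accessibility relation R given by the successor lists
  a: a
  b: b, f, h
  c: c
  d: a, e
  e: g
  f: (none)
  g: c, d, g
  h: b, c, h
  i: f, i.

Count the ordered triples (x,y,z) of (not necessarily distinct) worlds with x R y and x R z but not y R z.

Enumerating: (b,f,b), (b,f,f), (b,f,h), (b,h,f), (d,a,e), (d,e,a), (d,e,e), (g,c,d), (g,c,g), (g,d,c), (g,d,d), (g,d,g), (h,b,c), (h,c,b), (h,c,h), (i,f,f), (i,f,i).

17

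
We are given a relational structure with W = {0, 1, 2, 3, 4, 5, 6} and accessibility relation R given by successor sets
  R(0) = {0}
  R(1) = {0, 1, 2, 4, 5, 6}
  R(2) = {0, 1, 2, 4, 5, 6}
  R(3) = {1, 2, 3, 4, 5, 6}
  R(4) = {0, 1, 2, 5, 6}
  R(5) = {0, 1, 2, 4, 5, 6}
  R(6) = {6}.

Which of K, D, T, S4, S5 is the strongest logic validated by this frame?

D

Serial (axiom D): yes — every world has a successor (e.g. 0 R 0).
Reflexive (axiom T): no — 4 is not related to itself.
Transitive (axiom 4): no — 3 R 1 and 1 R 0, but not 3 R 0.
Euclidean (axiom 5): no — 1 R 0 and 1 R 2, but not 0 R 2.
So F validates K, D; T would additionally require R to be reflexive. The strongest is D.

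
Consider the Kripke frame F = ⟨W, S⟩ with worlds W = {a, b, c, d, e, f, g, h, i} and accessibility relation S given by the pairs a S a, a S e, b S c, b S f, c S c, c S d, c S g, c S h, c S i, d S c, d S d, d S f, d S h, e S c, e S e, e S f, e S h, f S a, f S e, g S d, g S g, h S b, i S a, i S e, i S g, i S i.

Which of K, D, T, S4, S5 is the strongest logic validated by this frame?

Serial (axiom D): yes — every world has a successor (e.g. a S a).
Reflexive (axiom T): no — b is not related to itself.
Transitive (axiom 4): no — a S e and e S c, but not a S c.
Euclidean (axiom 5): no — b S c and b S f, but not c S f.
So F validates K, D; T would additionally require S to be reflexive. The strongest is D.

D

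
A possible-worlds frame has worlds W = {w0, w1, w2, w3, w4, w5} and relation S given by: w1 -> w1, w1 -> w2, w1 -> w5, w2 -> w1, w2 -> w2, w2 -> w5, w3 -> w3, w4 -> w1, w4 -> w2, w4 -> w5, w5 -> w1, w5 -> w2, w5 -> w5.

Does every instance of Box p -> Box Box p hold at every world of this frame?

Yes

Axiom 4 corresponds to the accessibility relation being transitive.
Transitive: yes — every two-step S-path is closed by a direct edge.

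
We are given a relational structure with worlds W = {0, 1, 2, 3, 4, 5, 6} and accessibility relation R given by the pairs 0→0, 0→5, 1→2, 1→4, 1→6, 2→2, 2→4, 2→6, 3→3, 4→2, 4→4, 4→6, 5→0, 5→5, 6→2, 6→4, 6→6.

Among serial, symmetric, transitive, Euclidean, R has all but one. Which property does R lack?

Serial: yes — every world has a successor (e.g. 0 R 0).
Symmetric: no — 1 R 2 but not 2 R 1.
Transitive: yes — every two-step R-path is closed by a direct edge.
Euclidean: yes — any two successors of a common world are R-related.
Only symmetric fails.

symmetric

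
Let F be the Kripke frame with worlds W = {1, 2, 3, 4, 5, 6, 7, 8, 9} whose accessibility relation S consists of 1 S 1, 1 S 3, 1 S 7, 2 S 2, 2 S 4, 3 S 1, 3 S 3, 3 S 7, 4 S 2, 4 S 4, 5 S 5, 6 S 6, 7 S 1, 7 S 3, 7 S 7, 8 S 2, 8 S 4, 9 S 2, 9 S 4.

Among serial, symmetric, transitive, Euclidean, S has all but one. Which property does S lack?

Serial: yes — every world has a successor (e.g. 1 S 1).
Symmetric: no — 8 S 2 but not 2 S 8.
Transitive: yes — every two-step S-path is closed by a direct edge.
Euclidean: yes — any two successors of a common world are S-related.
Only symmetric fails.

symmetric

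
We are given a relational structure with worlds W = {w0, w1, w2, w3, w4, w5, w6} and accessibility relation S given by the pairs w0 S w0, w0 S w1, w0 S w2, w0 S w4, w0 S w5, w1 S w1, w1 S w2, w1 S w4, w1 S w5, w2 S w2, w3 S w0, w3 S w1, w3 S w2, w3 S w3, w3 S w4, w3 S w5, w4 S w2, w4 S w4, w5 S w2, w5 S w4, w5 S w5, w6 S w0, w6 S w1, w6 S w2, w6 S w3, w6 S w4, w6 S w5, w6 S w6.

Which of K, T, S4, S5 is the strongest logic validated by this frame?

Reflexive (axiom T): yes — every world is S-related to itself.
Transitive (axiom 4): yes — every two-step S-path is closed by a direct edge.
Euclidean (axiom 5): no — w0 S w2 and w0 S w1, but not w2 S w1.
So F validates K, T, S4; S5 would additionally require S to be Euclidean. The strongest is S4.

S4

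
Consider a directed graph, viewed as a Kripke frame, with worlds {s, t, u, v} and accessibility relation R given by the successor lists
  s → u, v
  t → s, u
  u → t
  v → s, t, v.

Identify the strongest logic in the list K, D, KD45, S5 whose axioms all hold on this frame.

Serial (axiom D): yes — every world has a successor (e.g. s R u).
Euclidean (axiom 5): no — s R u and s R v, but not u R v.
Transitive (axiom 4): no — s R u and u R t, but not s R t.
Reflexive (axiom T): no — s is not related to itself.
So F validates K, D; KD45 would additionally require R to be Euclidean and transitive. The strongest is D.

D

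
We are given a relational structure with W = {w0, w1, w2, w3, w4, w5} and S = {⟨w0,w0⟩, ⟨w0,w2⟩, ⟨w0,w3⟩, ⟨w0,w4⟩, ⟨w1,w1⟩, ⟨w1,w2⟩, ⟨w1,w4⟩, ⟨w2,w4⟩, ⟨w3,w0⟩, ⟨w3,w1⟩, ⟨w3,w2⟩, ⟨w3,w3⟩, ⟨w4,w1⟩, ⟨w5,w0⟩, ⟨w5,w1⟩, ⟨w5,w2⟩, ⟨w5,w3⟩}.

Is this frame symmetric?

Symmetric: no — w0 S w2 but not w2 S w0.

No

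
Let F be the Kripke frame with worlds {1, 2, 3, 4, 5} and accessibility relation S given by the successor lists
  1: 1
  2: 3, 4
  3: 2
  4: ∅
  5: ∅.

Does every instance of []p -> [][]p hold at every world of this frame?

By correspondence theory, 4 is valid on a frame iff S is transitive.
Transitive: no — 3 S 2 and 2 S 4, but not 3 S 4.

No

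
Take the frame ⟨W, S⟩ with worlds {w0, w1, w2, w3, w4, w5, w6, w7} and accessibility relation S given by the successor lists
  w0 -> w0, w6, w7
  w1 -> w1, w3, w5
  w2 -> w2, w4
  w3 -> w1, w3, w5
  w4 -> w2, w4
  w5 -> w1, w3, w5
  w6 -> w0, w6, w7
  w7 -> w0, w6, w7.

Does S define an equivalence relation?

Reflexive: yes — every world is S-related to itself.
Symmetric: yes — every pair in S has its reverse in S.
Transitive: yes — every two-step S-path is closed by a direct edge.
So S is an equivalence relation.

Yes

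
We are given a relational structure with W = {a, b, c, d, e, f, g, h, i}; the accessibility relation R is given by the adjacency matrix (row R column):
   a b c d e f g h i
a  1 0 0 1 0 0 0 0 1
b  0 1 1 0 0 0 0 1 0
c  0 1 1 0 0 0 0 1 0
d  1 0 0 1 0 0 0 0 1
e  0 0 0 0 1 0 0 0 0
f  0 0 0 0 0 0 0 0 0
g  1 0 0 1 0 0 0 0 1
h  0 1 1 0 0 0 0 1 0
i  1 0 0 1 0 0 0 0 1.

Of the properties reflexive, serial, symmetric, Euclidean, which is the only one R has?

Reflexive: no — f is not related to itself.
Serial: no — f has no R-successor.
Symmetric: no — g R a but not a R g.
Euclidean: yes — any two successors of a common world are R-related.
Only Euclidean holds.

Euclidean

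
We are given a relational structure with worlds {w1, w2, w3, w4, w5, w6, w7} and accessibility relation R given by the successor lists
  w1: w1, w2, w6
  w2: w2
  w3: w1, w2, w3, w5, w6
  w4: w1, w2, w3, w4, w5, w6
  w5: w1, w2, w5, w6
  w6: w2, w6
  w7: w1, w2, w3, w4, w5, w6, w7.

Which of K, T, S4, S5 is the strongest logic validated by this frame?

Reflexive (axiom T): yes — every world is R-related to itself.
Transitive (axiom 4): yes — every two-step R-path is closed by a direct edge.
Euclidean (axiom 5): no — w1 R w2 and w1 R w6, but not w2 R w6.
So F validates K, T, S4; S5 would additionally require R to be Euclidean. The strongest is S4.

S4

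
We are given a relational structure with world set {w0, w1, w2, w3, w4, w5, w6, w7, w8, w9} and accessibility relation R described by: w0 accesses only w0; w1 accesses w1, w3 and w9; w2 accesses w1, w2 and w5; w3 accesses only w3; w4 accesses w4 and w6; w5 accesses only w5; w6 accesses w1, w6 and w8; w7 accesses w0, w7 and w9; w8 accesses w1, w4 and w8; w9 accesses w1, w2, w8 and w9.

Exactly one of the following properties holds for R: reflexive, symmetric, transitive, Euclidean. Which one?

Reflexive: yes — every world is R-related to itself.
Symmetric: no — w1 R w3 but not w3 R w1.
Transitive: no — w1 R w9 and w9 R w2, but not w1 R w2.
Euclidean: no — w1 R w3 and w1 R w9, but not w3 R w9.
Only reflexive holds.

reflexive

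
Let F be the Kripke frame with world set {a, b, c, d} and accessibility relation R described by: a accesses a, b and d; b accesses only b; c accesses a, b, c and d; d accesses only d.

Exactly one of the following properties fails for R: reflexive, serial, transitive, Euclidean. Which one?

Reflexive: yes — every world is R-related to itself.
Serial: yes — every world has a successor (e.g. a R a).
Transitive: yes — every two-step R-path is closed by a direct edge.
Euclidean: no — a R b and a R d, but not b R d.
Only Euclidean fails.

Euclidean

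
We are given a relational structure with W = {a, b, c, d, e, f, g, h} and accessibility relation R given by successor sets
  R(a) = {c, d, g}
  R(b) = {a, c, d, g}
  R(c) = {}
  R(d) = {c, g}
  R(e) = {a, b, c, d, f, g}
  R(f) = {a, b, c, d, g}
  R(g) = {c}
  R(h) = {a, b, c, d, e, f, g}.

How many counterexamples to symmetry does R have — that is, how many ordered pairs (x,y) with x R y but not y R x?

28

Enumerating: (a,c), (a,d), (a,g), (b,a), (b,c), (b,d), (b,g), (d,c), (d,g), (e,a), (e,b), (e,c), … and 16 more.
Total: 28.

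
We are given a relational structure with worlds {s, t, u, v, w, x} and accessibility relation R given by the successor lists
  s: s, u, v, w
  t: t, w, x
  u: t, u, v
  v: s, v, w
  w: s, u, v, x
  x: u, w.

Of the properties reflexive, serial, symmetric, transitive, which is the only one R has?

serial

Reflexive: no — w is not related to itself.
Serial: yes — every world has a successor (e.g. s R s).
Symmetric: no — s R u but not u R s.
Transitive: no — s R u and u R t, but not s R t.
Only serial holds.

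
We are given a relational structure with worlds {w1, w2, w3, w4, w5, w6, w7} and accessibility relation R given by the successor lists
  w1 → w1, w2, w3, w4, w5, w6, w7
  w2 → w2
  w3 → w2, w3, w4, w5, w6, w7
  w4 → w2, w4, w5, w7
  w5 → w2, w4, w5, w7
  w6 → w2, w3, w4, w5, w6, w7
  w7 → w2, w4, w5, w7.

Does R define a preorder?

Yes

Reflexive: yes — every world is R-related to itself.
Transitive: yes — every two-step R-path is closed by a direct edge.
So R is a preorder.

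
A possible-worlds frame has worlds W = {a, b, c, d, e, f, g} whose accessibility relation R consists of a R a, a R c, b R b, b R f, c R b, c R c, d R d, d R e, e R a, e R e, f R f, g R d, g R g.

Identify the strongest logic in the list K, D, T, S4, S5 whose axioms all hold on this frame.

T

Serial (axiom D): yes — every world has a successor (e.g. a R a).
Reflexive (axiom T): yes — every world is R-related to itself.
Transitive (axiom 4): no — a R c and c R b, but not a R b.
Euclidean (axiom 5): no — a R c and a R a, but not c R a.
So F validates K, D, T; S4 would additionally require R to be transitive. The strongest is T.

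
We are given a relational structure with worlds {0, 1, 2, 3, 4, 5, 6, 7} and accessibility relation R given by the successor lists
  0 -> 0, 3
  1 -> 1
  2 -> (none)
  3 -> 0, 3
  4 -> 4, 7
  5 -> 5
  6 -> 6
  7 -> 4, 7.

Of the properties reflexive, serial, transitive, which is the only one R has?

Reflexive: no — 2 is not related to itself.
Serial: no — 2 has no R-successor.
Transitive: yes — every two-step R-path is closed by a direct edge.
Only transitive holds.

transitive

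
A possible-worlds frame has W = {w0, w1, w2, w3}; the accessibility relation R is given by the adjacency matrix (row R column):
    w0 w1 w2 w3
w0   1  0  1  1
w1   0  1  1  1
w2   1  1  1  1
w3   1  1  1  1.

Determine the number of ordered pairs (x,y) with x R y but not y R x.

R is symmetric; there are no such tuples.

0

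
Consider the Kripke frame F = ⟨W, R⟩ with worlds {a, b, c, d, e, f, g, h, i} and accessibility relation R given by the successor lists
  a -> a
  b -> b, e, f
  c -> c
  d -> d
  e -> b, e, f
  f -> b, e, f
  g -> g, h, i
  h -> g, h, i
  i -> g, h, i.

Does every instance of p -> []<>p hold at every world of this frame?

Yes

By correspondence theory, B is valid on a frame iff R is symmetric.
Symmetric: yes — every pair in R has its reverse in R.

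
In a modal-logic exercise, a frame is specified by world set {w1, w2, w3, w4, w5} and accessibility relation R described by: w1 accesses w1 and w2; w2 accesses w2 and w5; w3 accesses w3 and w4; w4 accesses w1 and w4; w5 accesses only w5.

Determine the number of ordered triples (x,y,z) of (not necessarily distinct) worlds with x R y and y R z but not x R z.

Enumerating: (w1,w2,w5), (w3,w4,w1), (w4,w1,w2).

3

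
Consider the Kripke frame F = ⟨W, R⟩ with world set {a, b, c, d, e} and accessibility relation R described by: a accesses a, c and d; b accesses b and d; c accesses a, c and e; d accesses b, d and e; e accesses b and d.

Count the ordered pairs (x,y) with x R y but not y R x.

Enumerating: (a,d), (c,e), (e,b).

3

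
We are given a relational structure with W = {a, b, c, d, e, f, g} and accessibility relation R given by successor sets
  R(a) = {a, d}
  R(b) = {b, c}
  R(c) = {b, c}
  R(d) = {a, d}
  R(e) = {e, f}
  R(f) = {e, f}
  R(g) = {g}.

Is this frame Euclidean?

Euclidean: yes — any two successors of a common world are R-related.

Yes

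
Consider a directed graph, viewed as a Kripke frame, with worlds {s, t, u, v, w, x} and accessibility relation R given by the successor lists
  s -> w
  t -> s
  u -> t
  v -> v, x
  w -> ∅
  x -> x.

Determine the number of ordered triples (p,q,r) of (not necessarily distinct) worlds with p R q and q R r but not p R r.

2

Enumerating: (t,s,w), (u,t,s).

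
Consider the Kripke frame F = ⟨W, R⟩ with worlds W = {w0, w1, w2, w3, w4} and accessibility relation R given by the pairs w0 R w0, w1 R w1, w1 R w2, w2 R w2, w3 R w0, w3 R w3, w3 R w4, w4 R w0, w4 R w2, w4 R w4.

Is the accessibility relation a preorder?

No

Reflexive: yes — every world is R-related to itself.
Transitive: no — w3 R w4 and w4 R w2, but not w3 R w2.
So R is not a preorder.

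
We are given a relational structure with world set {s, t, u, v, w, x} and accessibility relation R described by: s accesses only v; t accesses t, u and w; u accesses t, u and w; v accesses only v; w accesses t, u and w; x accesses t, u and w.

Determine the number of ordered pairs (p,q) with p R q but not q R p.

Enumerating: (s,v), (x,t), (x,u), (x,w).

4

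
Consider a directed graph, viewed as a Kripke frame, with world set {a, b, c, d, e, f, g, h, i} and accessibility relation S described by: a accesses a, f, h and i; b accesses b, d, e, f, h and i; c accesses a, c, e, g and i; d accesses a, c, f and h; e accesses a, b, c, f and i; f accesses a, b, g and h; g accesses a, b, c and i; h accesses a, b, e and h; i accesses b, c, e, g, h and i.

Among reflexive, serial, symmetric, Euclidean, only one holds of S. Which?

Reflexive: no — d is not related to itself.
Serial: yes — every world has a successor (e.g. a S a).
Symmetric: no — a S i but not i S a.
Euclidean: no — a S f and a S i, but not f S i.
Only serial holds.

serial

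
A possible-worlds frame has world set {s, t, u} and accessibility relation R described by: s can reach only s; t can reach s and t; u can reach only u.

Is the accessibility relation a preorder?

Yes

Reflexive: yes — every world is R-related to itself.
Transitive: yes — every two-step R-path is closed by a direct edge.
So R is a preorder.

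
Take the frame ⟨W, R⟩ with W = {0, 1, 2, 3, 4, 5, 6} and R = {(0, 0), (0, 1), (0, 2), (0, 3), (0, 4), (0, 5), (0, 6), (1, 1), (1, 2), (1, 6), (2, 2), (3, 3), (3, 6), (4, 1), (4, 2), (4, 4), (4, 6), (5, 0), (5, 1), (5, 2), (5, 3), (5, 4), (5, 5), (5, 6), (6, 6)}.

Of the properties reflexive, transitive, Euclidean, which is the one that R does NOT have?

Euclidean

Reflexive: yes — every world is R-related to itself.
Transitive: yes — every two-step R-path is closed by a direct edge.
Euclidean: no — 0 R 1 and 0 R 3, but not 1 R 3.
Only Euclidean fails.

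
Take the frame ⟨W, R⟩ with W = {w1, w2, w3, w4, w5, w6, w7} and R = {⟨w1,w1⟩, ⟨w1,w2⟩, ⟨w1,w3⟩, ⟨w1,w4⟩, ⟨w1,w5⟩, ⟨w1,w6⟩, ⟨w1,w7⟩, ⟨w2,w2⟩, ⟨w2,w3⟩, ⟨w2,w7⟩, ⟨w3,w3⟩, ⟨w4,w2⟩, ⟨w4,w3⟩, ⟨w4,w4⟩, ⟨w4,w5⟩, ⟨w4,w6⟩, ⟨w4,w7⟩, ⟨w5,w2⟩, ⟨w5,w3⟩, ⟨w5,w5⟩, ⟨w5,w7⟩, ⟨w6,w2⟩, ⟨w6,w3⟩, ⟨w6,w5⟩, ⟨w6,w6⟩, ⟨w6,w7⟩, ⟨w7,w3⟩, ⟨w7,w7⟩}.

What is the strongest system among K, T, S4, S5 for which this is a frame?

S4

Reflexive (axiom T): yes — every world is R-related to itself.
Transitive (axiom 4): yes — every two-step R-path is closed by a direct edge.
Euclidean (axiom 5): no — w1 R w2 and w1 R w4, but not w2 R w4.
So F validates K, T, S4; S5 would additionally require R to be Euclidean. The strongest is S4.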